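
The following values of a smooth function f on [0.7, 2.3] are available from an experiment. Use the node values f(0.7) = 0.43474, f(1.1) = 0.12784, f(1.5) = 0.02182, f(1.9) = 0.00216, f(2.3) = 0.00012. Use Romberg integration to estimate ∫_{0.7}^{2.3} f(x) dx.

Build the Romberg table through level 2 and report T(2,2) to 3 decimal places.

T(0,0) (trapezoid, 1 panel, h=1.6000): 0.34789
T(1,0) (trapezoid, 2 panels, h=0.8000): 0.19140
T(2,0) (trapezoid, 4 panels, h=0.4000): 0.14770
T(1,1) = 0.19140 + (0.19140 − 0.34789)/3 = 0.13924
T(2,1) = 0.14770 + (0.14770 − 0.19140)/3 = 0.13313
T(2,2) = 0.13313 + (0.13313 − 0.13924)/15 = 0.13272

0.133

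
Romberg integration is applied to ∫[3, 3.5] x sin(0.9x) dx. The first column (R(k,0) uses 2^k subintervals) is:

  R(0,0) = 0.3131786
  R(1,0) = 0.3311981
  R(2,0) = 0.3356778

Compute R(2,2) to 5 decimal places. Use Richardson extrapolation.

Richardson extrapolation on the trapezoidal column (denominator 4−1=3):
R(1,1) = 0.3311981 + (0.3311981 − 0.3131786)/3 = 0.3372046
R(2,1) = (4·0.3356778 − 0.3311981) / 3 = 0.3371710
R(2,2) = 0.3371710 + (0.3371710 − 0.3372046)/15 = 0.3371688

0.33717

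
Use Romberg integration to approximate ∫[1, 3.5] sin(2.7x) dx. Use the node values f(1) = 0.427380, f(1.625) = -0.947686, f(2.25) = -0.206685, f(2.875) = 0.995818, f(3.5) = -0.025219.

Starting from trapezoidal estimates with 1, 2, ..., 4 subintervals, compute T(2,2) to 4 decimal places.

T(0,0) (trapezoid, 1 panel, h=2.5000): 0.502701
T(1,0) (trapezoid, 2 panels, h=1.2500): -0.007006
T(2,0) (trapezoid, 4 panels, h=0.6250): 0.026580
T(1,1) = -0.007006 + (-0.007006 − 0.502701)/3 = -0.176908
T(2,1) = 0.026580 + (0.026580 − (-0.007006))/3 = 0.037775
T(2,2) = 0.037775 + (0.037775 − (-0.176908))/15 = 0.052087

0.0521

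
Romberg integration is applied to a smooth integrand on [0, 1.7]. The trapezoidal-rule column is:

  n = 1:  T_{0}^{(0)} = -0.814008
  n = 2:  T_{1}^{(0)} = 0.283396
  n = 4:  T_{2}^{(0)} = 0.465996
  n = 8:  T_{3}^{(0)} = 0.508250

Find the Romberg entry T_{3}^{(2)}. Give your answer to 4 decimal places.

0.5220

Richardson extrapolation on the trapezoidal column (denominator 4−1=3):
T_{2}^{(1)} = 0.465996 + (0.465996 − 0.283396)/3 = 0.526863
T_{3}^{(1)} = (4·0.508250 − 0.465996) / 3 = 0.522335
T_{3}^{(2)} = (16·0.522335 − 0.526863) / 15 = 0.522033
(Column j=1 coincides with Simpson's rule on the same nodes.)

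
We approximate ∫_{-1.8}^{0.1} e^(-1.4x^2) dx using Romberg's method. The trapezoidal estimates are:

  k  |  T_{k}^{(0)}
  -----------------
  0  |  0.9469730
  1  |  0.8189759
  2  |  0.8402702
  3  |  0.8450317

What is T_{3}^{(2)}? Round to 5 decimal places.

Richardson extrapolation on the trapezoidal column (denominator 4−1=3):
T_{2}^{(1)} = 0.8402702 + (0.8402702 − 0.8189759)/3 = 0.8473683
T_{3}^{(1)} = (4·0.8450317 − 0.8402702) / 3 = 0.8466189
T_{3}^{(2)} = (16·0.8466189 − 0.8473683) / 15 = 0.8465689

0.84657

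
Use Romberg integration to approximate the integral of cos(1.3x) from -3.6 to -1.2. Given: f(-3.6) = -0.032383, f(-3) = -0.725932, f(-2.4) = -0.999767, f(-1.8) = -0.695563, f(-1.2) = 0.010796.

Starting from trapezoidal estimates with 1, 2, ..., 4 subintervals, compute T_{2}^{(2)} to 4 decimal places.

-1.5370

T_{0}^{(0)} (trapezoid, 1 panel, h=2.4000): -0.025904
T_{1}^{(0)} (trapezoid, 2 panels, h=1.2000): -1.212673
T_{2}^{(0)} (trapezoid, 4 panels, h=0.6000): -1.459233
T_{1}^{(1)} = -1.212673 + (-1.212673 − (-0.025904))/3 = -1.608263
T_{2}^{(1)} = -1.459233 + (-1.459233 − (-1.212673))/3 = -1.541420
T_{2}^{(2)} = -1.541420 + (-1.541420 − (-1.608263))/15 = -1.536964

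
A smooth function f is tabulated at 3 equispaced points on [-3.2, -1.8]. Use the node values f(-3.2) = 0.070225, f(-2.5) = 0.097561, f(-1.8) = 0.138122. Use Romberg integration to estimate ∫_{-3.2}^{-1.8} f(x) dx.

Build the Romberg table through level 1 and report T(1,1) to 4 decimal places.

0.1397

T(0,0) (trapezoid, 1 panel, h=1.4000): 0.145843
T(1,0) (trapezoid, 2 panels, h=0.7000): 0.141214
T(1,1) = 0.141214 + (0.141214 − 0.145843)/3 = 0.139671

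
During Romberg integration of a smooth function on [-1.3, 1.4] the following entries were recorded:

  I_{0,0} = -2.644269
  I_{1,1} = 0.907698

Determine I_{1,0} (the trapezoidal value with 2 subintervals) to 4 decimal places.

From I_{1,1} = (4·I_{1,0} − I_{0,0})/3, solve for I_{1,0}:
4·I_{1,0} = 3·0.907698 + (-2.644269) = 0.078825
I_{1,0} = 0.019706

0.0197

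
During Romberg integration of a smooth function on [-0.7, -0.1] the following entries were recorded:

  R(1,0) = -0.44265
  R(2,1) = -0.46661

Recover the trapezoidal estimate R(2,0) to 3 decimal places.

From R(2,1) = (4·R(2,0) − R(1,0))/3, solve for R(2,0):
4·R(2,0) = 3·(-0.46661) + (-0.44265) = -1.84248
R(2,0) = -0.46062

-0.461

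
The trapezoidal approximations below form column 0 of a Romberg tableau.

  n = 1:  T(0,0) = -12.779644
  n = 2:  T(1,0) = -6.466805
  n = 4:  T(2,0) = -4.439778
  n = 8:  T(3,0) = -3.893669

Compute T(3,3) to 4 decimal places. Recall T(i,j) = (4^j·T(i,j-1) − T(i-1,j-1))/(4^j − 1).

-3.7079

Richardson extrapolation on the trapezoidal column (denominator 4−1=3):
T(1,1) = -6.466805 + (-6.466805 − (-12.779644))/3 = -4.362525
T(2,1) = (4·(-4.439778) − (-6.466805)) / 3 = -3.764102
T(3,1) = (4·(-3.893669) − (-4.439778)) / 3 = -3.711633
T(2,2) = -3.764102 + (-3.764102 − (-4.362525))/15 = -3.724207
T(3,2) = (16·(-3.711633) − (-3.764102)) / 15 = -3.708135
T(3,3) = -3.708135 + (-3.708135 − (-3.724207))/63 = -3.707880
(Column j=1 coincides with Simpson's rule on the same nodes.)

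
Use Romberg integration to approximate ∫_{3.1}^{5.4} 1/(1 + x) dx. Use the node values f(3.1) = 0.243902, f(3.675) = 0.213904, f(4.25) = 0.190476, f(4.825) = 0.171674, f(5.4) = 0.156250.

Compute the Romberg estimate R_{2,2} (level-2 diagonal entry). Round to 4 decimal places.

R_{0,0} (trapezoid, 1 panel, h=2.3000): 0.460175
R_{1,0} (trapezoid, 2 panels, h=1.1500): 0.449135
R_{2,0} (trapezoid, 4 panels, h=0.5750): 0.446275
R_{1,1} = 0.449135 + (0.449135 − 0.460175)/3 = 0.445455
R_{2,1} = 0.446275 + (0.446275 − 0.449135)/3 = 0.445322
R_{2,2} = 0.445322 + (0.445322 − 0.445455)/15 = 0.445313

0.4453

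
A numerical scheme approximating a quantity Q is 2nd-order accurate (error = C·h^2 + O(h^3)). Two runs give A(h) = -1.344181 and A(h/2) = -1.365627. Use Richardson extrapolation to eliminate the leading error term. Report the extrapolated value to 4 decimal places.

The leading error scales as h^2; refining by a factor of 2 reduces it by 2^2 = 4.
Extrapolated value = (4·A(h/2) − A(h)) / (4 − 1)
= (4·(-1.365627) − (-1.344181)) / 3
= -4.118327 / 3 = -1.372776

-1.3728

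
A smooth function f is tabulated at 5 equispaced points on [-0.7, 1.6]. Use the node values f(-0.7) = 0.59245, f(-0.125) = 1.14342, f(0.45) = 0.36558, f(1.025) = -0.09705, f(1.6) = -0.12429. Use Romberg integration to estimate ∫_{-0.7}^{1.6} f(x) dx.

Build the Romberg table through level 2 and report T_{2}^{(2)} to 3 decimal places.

T_{0}^{(0)} (trapezoid, 1 panel, h=2.3000): 0.53838
T_{1}^{(0)} (trapezoid, 2 panels, h=1.1500): 0.68961
T_{2}^{(0)} (trapezoid, 4 panels, h=0.5750): 0.94647
T_{1}^{(1)} = 0.68961 + (0.68961 − 0.53838)/3 = 0.74002
T_{2}^{(1)} = 0.94647 + (0.94647 − 0.68961)/3 = 1.03209
T_{2}^{(2)} = 1.03209 + (1.03209 − 0.74002)/15 = 1.05156

1.052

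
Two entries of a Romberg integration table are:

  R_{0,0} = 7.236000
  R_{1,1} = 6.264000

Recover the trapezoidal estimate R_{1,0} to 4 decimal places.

From R_{1,1} = (4·R_{1,0} − R_{0,0})/3, solve for R_{1,0}:
4·R_{1,0} = 3·6.264000 + 7.236000 = 26.028000
R_{1,0} = 6.507000

6.5070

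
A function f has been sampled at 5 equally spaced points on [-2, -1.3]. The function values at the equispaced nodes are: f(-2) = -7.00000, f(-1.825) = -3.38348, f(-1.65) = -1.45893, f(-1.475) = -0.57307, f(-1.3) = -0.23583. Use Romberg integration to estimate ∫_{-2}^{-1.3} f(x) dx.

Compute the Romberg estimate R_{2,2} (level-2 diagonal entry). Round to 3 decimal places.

R_{0,0} (trapezoid, 1 panel, h=0.7000): -2.53254
R_{1,0} (trapezoid, 2 panels, h=0.3500): -1.77690
R_{2,0} (trapezoid, 4 panels, h=0.1750): -1.58084
R_{1,1} = -1.77690 + (-1.77690 − (-2.53254))/3 = -1.52502
R_{2,1} = -1.58084 + (-1.58084 − (-1.77690))/3 = -1.51549
R_{2,2} = -1.51549 + (-1.51549 − (-1.52502))/15 = -1.51485

-1.515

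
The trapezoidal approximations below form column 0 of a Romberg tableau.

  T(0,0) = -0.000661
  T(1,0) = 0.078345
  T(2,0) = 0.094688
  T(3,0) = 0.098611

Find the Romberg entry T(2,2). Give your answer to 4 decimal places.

0.0998

Richardson extrapolation on the trapezoidal column (denominator 4−1=3):
T(1,1) = (4·0.078345 − (-0.000661)) / 3 = 0.104680
T(2,1) = 0.094688 + (0.094688 − 0.078345)/3 = 0.100136
T(2,2) = 0.100136 + (0.100136 − 0.104680)/15 = 0.099833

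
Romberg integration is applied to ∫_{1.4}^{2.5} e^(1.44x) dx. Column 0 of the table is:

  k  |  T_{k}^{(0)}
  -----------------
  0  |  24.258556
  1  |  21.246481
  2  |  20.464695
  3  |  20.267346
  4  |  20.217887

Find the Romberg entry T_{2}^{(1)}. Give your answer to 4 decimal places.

20.2041

Richardson extrapolation on the trapezoidal column (denominator 4−1=3):
T_{2}^{(1)} = 20.464695 + (20.464695 − 21.246481)/3 = 20.204100
(Column j=1 coincides with Simpson's rule on the same nodes.)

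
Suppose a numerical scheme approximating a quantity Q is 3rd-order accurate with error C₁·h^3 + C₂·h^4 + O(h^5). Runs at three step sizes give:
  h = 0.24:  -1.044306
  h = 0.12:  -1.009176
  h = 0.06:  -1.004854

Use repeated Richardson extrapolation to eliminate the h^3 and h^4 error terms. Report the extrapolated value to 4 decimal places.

-1.0042

First eliminate the h^3 term (factor 2^3 = 8):
  B₁ = (8·(-1.009176) − (-1.044306))/7 = -1.004157
  B₂ = (8·(-1.004854) − (-1.009176))/7 = -1.004237
Then eliminate the h^4 term (factor 2^4 = 16):
  (16·(-1.004237) − (-1.004157))/15 = -1.004242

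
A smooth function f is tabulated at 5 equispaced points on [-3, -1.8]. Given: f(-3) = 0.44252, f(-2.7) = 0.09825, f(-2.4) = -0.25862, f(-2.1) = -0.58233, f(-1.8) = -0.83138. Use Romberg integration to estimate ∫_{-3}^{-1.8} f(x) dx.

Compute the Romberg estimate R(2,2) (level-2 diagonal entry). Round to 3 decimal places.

-0.284

R(0,0) (trapezoid, 1 panel, h=1.2000): -0.23332
R(1,0) (trapezoid, 2 panels, h=0.6000): -0.27183
R(2,0) (trapezoid, 4 panels, h=0.3000): -0.28114
R(1,1) = -0.27183 + (-0.27183 − (-0.23332))/3 = -0.28467
R(2,1) = -0.28114 + (-0.28114 − (-0.27183))/3 = -0.28424
R(2,2) = -0.28424 + (-0.28424 − (-0.28467))/15 = -0.28421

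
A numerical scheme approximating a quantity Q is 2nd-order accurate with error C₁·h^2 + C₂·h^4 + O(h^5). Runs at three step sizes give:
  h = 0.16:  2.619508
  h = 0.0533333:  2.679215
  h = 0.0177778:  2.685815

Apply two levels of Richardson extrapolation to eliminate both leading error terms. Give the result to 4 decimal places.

2.6866

First eliminate the h^2 term (factor 3^2 = 9):
  B₁ = (9·2.679215 − 2.619508)/8 = 2.686678
  B₂ = (9·2.685815 − 2.679215)/8 = 2.686640
Then eliminate the h^4 term (factor 3^4 = 81):
  (81·2.686640 − 2.686678)/80 = 2.686640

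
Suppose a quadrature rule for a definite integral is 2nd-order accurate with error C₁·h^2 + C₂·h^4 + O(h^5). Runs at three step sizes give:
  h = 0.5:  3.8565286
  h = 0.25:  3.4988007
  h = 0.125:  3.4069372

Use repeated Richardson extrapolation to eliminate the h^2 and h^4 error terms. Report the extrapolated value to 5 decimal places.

3.37610

First eliminate the h^2 term (factor 2^2 = 4):
  B₁ = (4·3.4988007 − 3.8565286)/3 = 3.3795581
  B₂ = (4·3.4069372 − 3.4988007)/3 = 3.3763160
Then eliminate the h^4 term (factor 2^4 = 16):
  (16·3.3763160 − 3.3795581)/15 = 3.3760999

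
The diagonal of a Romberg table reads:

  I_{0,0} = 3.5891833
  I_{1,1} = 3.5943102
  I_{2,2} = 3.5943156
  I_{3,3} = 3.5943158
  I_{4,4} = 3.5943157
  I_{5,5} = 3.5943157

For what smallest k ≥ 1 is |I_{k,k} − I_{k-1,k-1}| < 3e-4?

k = 2

|I_{1,1} − I_{0,0}| = 0.0051269 ≥ 3e-4
|I_{2,2} − I_{1,1}| = 0.0000054 < 3e-4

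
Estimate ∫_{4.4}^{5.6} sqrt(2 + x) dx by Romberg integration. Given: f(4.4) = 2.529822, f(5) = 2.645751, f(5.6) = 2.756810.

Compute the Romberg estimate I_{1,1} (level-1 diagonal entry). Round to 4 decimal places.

3.1739

I_{0,0} (trapezoid, 1 panel, h=1.2000): 3.171979
I_{1,0} (trapezoid, 2 panels, h=0.6000): 3.173440
I_{1,1} = 3.173440 + (3.173440 − 3.171979)/3 = 3.173927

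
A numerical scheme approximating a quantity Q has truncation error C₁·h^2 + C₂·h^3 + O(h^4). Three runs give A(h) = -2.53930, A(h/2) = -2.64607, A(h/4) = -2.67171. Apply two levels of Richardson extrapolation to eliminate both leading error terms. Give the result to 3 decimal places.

-2.680

First eliminate the h^2 term (factor 2^2 = 4):
  B₁ = (4·(-2.64607) − (-2.53930))/3 = -2.68166
  B₂ = (4·(-2.67171) − (-2.64607))/3 = -2.68026
Then eliminate the h^3 term (factor 2^3 = 8):
  (8·(-2.68026) − (-2.68166))/7 = -2.68006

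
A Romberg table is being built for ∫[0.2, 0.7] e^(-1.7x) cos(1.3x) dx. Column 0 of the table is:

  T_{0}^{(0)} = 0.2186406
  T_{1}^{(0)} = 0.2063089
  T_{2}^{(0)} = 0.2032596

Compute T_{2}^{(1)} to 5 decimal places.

0.20224

T_{2}^{(1)} = (4·0.2032596 − 0.2063089) / 3 = 0.2022432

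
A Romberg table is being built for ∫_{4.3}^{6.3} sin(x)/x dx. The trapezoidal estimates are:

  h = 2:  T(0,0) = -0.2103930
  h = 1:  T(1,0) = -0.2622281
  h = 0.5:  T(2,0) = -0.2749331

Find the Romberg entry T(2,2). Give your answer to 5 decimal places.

Richardson extrapolation on the trapezoidal column (denominator 4−1=3):
T(1,1) = -0.2622281 + (-0.2622281 − (-0.2103930))/3 = -0.2795065
T(2,1) = -0.2749331 + (-0.2749331 − (-0.2622281))/3 = -0.2791681
T(2,2) = -0.2791681 + (-0.2791681 − (-0.2795065))/15 = -0.2791455

-0.27915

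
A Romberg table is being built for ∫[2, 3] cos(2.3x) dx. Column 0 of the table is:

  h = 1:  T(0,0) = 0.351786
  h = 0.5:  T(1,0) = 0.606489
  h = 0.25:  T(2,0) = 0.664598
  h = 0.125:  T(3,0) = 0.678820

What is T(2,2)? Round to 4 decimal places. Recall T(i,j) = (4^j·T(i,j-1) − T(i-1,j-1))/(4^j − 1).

0.6835

Richardson extrapolation on the trapezoidal column (denominator 4−1=3):
T(1,1) = 0.606489 + (0.606489 − 0.351786)/3 = 0.691390
T(2,1) = (4·0.664598 − 0.606489) / 3 = 0.683968
T(2,2) = (16·0.683968 − 0.691390) / 15 = 0.683473
(Column j=1 coincides with Simpson's rule on the same nodes.)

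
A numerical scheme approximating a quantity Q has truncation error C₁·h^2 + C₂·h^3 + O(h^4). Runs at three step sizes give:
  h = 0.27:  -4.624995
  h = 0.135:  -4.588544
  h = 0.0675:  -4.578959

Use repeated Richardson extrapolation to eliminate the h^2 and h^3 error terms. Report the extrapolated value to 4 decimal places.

First eliminate the h^2 term (factor 2^2 = 4):
  B₁ = (4·(-4.588544) − (-4.624995))/3 = -4.576394
  B₂ = (4·(-4.578959) − (-4.588544))/3 = -4.575764
Then eliminate the h^3 term (factor 2^3 = 8):
  (8·(-4.575764) − (-4.576394))/7 = -4.575674

-4.5757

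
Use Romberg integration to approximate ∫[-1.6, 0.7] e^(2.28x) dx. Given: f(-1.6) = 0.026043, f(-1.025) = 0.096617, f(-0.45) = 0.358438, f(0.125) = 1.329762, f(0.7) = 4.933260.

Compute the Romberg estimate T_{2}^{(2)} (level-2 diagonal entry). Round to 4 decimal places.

2.1635

T_{0}^{(0)} (trapezoid, 1 panel, h=2.3000): 5.703198
T_{1}^{(0)} (trapezoid, 2 panels, h=1.1500): 3.263803
T_{2}^{(0)} (trapezoid, 4 panels, h=0.5750): 2.452069
T_{1}^{(1)} = 3.263803 + (3.263803 − 5.703198)/3 = 2.450671
T_{2}^{(1)} = 2.452069 + (2.452069 − 3.263803)/3 = 2.181491
T_{2}^{(2)} = 2.181491 + (2.181491 − 2.450671)/15 = 2.163546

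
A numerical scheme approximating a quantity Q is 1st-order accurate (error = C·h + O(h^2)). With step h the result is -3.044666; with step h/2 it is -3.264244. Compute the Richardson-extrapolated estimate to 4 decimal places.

The leading error scales as h; refining by a factor of 2 reduces it by 2^1 = 2.
Extrapolated value = (2·A(h/2) − A(h)) / (2 − 1)
= (2·(-3.264244) − (-3.044666)) / 1
= -3.483822 / 1 = -3.483822

-3.4838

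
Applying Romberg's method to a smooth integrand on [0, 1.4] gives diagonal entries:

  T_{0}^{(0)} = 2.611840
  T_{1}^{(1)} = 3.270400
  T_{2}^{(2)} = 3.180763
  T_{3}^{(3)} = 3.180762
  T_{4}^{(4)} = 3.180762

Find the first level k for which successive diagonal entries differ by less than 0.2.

k = 2

|T_{1}^{(1)} − T_{0}^{(0)}| = 0.658560 ≥ 0.2
|T_{2}^{(2)} − T_{1}^{(1)}| = 0.089637 < 0.2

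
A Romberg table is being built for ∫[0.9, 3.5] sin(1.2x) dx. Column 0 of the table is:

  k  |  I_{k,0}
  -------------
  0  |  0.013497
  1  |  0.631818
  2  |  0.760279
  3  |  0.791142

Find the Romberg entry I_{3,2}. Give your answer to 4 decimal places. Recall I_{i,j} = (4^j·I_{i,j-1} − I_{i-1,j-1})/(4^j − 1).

Richardson extrapolation on the trapezoidal column (denominator 4−1=3):
I_{2,1} = 0.760279 + (0.760279 − 0.631818)/3 = 0.803099
I_{3,1} = 0.791142 + (0.791142 − 0.760279)/3 = 0.801430
I_{3,2} = (16·0.801430 − 0.803099) / 15 = 0.801319

0.8013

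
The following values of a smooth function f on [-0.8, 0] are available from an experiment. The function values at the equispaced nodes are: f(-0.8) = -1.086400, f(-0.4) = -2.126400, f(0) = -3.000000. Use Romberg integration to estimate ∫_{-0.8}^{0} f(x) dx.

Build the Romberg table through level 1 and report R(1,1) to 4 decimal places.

R(0,0) (trapezoid, 1 panel, h=0.8000): -1.634560
R(1,0) (trapezoid, 2 panels, h=0.4000): -1.667840
R(1,1) = -1.667840 + (-1.667840 − (-1.634560))/3 = -1.678933

-1.6789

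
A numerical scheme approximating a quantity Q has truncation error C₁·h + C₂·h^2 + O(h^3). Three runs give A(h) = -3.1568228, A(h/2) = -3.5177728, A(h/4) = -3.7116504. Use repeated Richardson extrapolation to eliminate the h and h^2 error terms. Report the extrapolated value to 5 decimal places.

First eliminate the h term (factor 2^1 = 2):
  B₁ = (2·(-3.5177728) − (-3.1568228))/1 = -3.8787228
  B₂ = (2·(-3.7116504) − (-3.5177728))/1 = -3.9055280
Then eliminate the h^2 term (factor 2^2 = 4):
  (4·(-3.9055280) − (-3.8787228))/3 = -3.9144631

-3.91446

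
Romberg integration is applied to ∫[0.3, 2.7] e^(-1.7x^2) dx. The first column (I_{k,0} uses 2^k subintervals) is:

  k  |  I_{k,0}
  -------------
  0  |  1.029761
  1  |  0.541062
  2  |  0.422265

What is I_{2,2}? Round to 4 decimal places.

Richardson extrapolation on the trapezoidal column (denominator 4−1=3):
I_{1,1} = 0.541062 + (0.541062 − 1.029761)/3 = 0.378162
I_{2,1} = (4·0.422265 − 0.541062) / 3 = 0.382666
I_{2,2} = (16·0.382666 − 0.378162) / 15 = 0.382966

0.3830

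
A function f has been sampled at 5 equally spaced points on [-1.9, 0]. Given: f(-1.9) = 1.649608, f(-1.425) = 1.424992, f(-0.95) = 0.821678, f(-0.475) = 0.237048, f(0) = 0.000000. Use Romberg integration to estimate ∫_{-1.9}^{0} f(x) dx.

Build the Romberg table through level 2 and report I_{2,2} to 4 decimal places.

I_{0,0} (trapezoid, 1 panel, h=1.9000): 1.567128
I_{1,0} (trapezoid, 2 panels, h=0.9500): 1.564158
I_{2,0} (trapezoid, 4 panels, h=0.4750): 1.571548
I_{1,1} = 1.564158 + (1.564158 − 1.567128)/3 = 1.563168
I_{2,1} = 1.571548 + (1.571548 − 1.564158)/3 = 1.574011
I_{2,2} = 1.574011 + (1.574011 − 1.563168)/15 = 1.574734

1.5747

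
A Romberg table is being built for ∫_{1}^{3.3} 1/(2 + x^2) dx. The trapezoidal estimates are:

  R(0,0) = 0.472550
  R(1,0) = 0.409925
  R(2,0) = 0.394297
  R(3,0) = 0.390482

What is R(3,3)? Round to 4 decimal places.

Richardson extrapolation on the trapezoidal column (denominator 4−1=3):
R(1,1) = (4·0.409925 − 0.472550) / 3 = 0.389050
R(2,1) = 0.394297 + (0.394297 − 0.409925)/3 = 0.389088
R(3,1) = (4·0.390482 − 0.394297) / 3 = 0.389210
R(2,2) = (16·0.389088 − 0.389050) / 15 = 0.389091
R(3,2) = 0.389210 + (0.389210 − 0.389088)/15 = 0.389218
R(3,3) = 0.389218 + (0.389218 − 0.389091)/63 = 0.389220

0.3892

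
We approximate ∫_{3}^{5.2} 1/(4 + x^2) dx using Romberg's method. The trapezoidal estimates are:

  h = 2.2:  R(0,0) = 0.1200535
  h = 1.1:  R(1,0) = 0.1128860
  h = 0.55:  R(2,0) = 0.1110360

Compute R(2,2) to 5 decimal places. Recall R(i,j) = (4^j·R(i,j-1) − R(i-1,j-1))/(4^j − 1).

0.11041

Richardson extrapolation on the trapezoidal column (denominator 4−1=3):
R(1,1) = 0.1128860 + (0.1128860 − 0.1200535)/3 = 0.1104968
R(2,1) = 0.1110360 + (0.1110360 − 0.1128860)/3 = 0.1104193
R(2,2) = (16·0.1104193 − 0.1104968) / 15 = 0.1104141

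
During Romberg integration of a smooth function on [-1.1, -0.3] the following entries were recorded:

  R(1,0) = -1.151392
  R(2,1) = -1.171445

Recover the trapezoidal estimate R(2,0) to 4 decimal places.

-1.1664

From R(2,1) = (4·R(2,0) − R(1,0))/3, solve for R(2,0):
4·R(2,0) = 3·(-1.171445) + (-1.151392) = -4.665727
R(2,0) = -1.166432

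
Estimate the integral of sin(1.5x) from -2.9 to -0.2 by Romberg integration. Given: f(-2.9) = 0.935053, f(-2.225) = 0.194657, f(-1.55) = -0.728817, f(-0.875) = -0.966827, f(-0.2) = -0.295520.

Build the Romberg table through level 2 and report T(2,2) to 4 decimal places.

T(0,0) (trapezoid, 1 panel, h=2.7000): 0.863370
T(1,0) (trapezoid, 2 panels, h=1.3500): -0.552218
T(2,0) (trapezoid, 4 panels, h=0.6750): -0.797324
T(1,1) = -0.552218 + (-0.552218 − 0.863370)/3 = -1.024081
T(2,1) = -0.797324 + (-0.797324 − (-0.552218))/3 = -0.879026
T(2,2) = -0.879026 + (-0.879026 − (-1.024081))/15 = -0.869356

-0.8694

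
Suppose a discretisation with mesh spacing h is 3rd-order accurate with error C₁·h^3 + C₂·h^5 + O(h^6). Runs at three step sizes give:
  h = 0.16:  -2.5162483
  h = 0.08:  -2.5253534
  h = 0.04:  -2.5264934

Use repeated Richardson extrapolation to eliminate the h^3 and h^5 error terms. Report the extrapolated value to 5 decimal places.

-2.52666

First eliminate the h^3 term (factor 2^3 = 8):
  B₁ = (8·(-2.5253534) − (-2.5162483))/7 = -2.5266541
  B₂ = (8·(-2.5264934) − (-2.5253534))/7 = -2.5266563
Then eliminate the h^5 term (factor 2^5 = 32):
  (32·(-2.5266563) − (-2.5266541))/31 = -2.5266564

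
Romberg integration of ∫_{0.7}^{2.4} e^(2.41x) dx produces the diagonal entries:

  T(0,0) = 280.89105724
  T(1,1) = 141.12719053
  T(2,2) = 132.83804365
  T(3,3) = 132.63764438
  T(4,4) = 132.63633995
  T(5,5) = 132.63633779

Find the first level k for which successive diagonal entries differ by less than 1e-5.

|T(1,1) − T(0,0)| = 139.76386671 ≥ 1e-5
|T(2,2) − T(1,1)| = 8.28914688 ≥ 1e-5
|T(3,3) − T(2,2)| = 0.20039927 ≥ 1e-5
|T(4,4) − T(3,3)| = 0.00130443 ≥ 1e-5
|T(5,5) − T(4,4)| = 0.00000216 < 1e-5

k = 5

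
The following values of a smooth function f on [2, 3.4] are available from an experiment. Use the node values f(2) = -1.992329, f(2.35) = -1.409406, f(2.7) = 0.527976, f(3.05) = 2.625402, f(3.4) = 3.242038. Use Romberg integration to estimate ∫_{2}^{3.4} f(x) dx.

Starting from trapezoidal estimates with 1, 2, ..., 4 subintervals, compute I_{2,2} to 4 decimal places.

0.8399

I_{0,0} (trapezoid, 1 panel, h=1.4000): 0.874796
I_{1,0} (trapezoid, 2 panels, h=0.7000): 0.806981
I_{2,0} (trapezoid, 4 panels, h=0.3500): 0.829089
I_{1,1} = 0.806981 + (0.806981 − 0.874796)/3 = 0.784376
I_{2,1} = 0.829089 + (0.829089 − 0.806981)/3 = 0.836458
I_{2,2} = 0.836458 + (0.836458 − 0.784376)/15 = 0.839930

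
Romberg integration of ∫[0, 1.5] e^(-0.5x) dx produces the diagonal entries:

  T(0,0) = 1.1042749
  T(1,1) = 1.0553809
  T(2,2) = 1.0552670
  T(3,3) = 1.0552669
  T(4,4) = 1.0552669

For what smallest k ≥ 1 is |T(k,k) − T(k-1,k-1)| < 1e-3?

|T(1,1) − T(0,0)| = 0.0488940 ≥ 1e-3
|T(2,2) − T(1,1)| = 0.0001139 < 1e-3

k = 2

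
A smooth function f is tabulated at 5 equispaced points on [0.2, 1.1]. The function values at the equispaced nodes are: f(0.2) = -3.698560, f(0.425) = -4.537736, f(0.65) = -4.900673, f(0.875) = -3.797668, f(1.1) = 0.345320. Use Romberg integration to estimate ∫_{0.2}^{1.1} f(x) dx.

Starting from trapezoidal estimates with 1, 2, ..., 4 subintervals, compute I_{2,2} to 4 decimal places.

I_{0,0} (trapezoid, 1 panel, h=0.9000): -1.508958
I_{1,0} (trapezoid, 2 panels, h=0.4500): -2.959782
I_{2,0} (trapezoid, 4 panels, h=0.2250): -3.355357
I_{1,1} = -2.959782 + (-2.959782 − (-1.508958))/3 = -3.443390
I_{2,1} = -3.355357 + (-3.355357 − (-2.959782))/3 = -3.487215
I_{2,2} = -3.487215 + (-3.487215 − (-3.443390))/15 = -3.490137

-3.4901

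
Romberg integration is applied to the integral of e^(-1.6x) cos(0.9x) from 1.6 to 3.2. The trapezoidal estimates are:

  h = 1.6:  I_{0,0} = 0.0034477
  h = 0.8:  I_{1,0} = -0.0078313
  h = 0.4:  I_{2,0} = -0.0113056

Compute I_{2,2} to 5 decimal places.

Richardson extrapolation on the trapezoidal column (denominator 4−1=3):
I_{1,1} = (4·(-0.0078313) − 0.0034477) / 3 = -0.0115910
I_{2,1} = -0.0113056 + (-0.0113056 − (-0.0078313))/3 = -0.0124637
I_{2,2} = (16·(-0.0124637) − (-0.0115910)) / 15 = -0.0125219

-0.01252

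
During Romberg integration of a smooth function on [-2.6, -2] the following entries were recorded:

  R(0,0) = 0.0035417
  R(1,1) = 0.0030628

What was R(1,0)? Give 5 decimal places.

From R(1,1) = (4·R(1,0) − R(0,0))/3, solve for R(1,0):
4·R(1,0) = 3·0.0030628 + 0.0035417 = 0.0127301
R(1,0) = 0.0031825

0.00318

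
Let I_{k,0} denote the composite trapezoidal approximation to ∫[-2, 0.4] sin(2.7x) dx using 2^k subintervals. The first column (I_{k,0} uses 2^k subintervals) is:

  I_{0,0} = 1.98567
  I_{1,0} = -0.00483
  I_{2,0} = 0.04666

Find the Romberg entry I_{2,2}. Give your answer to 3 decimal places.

Richardson extrapolation on the trapezoidal column (denominator 4−1=3):
I_{1,1} = -0.00483 + (-0.00483 − 1.98567)/3 = -0.66833
I_{2,1} = (4·0.04666 − (-0.00483)) / 3 = 0.06382
I_{2,2} = 0.06382 + (0.06382 − (-0.66833))/15 = 0.11263

0.113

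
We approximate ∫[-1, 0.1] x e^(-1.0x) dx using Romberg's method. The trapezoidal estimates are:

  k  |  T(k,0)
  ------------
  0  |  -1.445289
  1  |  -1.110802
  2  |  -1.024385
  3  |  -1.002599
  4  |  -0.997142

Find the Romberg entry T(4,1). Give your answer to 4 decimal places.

Richardson extrapolation on the trapezoidal column (denominator 4−1=3):
T(4,1) = (4·(-0.997142) − (-1.002599)) / 3 = -0.995323
(Column j=1 coincides with Simpson's rule on the same nodes.)

-0.9953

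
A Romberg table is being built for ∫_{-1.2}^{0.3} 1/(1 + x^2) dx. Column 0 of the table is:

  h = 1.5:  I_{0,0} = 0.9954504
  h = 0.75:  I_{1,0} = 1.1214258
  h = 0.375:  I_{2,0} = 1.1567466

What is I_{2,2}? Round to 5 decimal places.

Richardson extrapolation on the trapezoidal column (denominator 4−1=3):
I_{1,1} = (4·1.1214258 − 0.9954504) / 3 = 1.1634176
I_{2,1} = 1.1567466 + (1.1567466 − 1.1214258)/3 = 1.1685202
I_{2,2} = 1.1685202 + (1.1685202 − 1.1634176)/15 = 1.1688604

1.16886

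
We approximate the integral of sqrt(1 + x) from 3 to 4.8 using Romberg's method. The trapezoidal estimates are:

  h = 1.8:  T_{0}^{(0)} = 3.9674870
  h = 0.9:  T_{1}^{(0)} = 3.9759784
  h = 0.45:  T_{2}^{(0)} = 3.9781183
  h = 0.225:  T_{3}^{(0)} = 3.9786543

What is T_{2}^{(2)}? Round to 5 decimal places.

3.97883

T_{1}^{(1)} = 3.9759784 + (3.9759784 − 3.9674870)/3 = 3.9788089
T_{2}^{(1)} = 3.9781183 + (3.9781183 − 3.9759784)/3 = 3.9788316
T_{2}^{(2)} = 3.9788316 + (3.9788316 − 3.9788089)/15 = 3.9788331
(Column j=1 coincides with Simpson's rule on the same nodes.)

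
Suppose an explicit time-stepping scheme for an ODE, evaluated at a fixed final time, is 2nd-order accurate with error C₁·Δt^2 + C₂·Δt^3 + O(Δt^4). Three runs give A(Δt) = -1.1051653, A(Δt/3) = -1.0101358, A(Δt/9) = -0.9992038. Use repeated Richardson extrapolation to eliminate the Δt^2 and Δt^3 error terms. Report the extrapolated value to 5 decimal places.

-0.99782

First eliminate the Δt^2 term (factor 3^2 = 9):
  B₁ = (9·(-1.0101358) − (-1.1051653))/8 = -0.9982571
  B₂ = (9·(-0.9992038) − (-1.0101358))/8 = -0.9978373
Then eliminate the Δt^3 term (factor 3^3 = 27):
  (27·(-0.9978373) − (-0.9982571))/26 = -0.9978212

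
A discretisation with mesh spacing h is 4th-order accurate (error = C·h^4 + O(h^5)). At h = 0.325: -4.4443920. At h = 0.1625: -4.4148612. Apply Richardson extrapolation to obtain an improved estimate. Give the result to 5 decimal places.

-4.41289

Extrapolated value = (16·A(h/2) − A(h)) / (16 − 1)
= (16·(-4.4148612) − (-4.4443920)) / 15
= -66.1933872 / 15 = -4.4128925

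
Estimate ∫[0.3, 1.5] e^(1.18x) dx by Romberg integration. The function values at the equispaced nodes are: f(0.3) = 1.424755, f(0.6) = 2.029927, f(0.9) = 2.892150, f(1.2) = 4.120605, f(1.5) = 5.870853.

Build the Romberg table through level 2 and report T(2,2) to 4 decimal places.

3.7679

T(0,0) (trapezoid, 1 panel, h=1.2000): 4.377365
T(1,0) (trapezoid, 2 panels, h=0.6000): 3.923972
T(2,0) (trapezoid, 4 panels, h=0.3000): 3.807146
T(1,1) = 3.923972 + (3.923972 − 4.377365)/3 = 3.772841
T(2,1) = 3.807146 + (3.807146 − 3.923972)/3 = 3.768204
T(2,2) = 3.768204 + (3.768204 − 3.772841)/15 = 3.767895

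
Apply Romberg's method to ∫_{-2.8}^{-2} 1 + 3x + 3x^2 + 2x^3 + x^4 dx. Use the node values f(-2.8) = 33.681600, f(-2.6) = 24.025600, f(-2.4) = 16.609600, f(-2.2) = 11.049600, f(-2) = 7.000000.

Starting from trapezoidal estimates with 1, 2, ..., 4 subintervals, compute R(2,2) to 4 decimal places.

14.2799

R(0,0) (trapezoid, 1 panel, h=0.8000): 16.272640
R(1,0) (trapezoid, 2 panels, h=0.4000): 14.780160
R(2,0) (trapezoid, 4 panels, h=0.2000): 14.405120
R(1,1) = 14.780160 + (14.780160 − 16.272640)/3 = 14.282667
R(2,1) = 14.405120 + (14.405120 − 14.780160)/3 = 14.280107
R(2,2) = 14.280107 + (14.280107 − 14.282667)/15 = 14.279936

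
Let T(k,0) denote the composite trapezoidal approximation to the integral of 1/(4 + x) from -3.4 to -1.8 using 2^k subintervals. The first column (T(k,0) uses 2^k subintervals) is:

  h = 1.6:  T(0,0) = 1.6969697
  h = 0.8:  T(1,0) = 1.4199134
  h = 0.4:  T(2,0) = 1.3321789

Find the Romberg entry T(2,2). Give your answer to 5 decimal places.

1.30129

T(1,1) = (4·1.4199134 − 1.6969697) / 3 = 1.3275613
T(2,1) = (4·1.3321789 − 1.4199134) / 3 = 1.3029341
T(2,2) = 1.3029341 + (1.3029341 − 1.3275613)/15 = 1.3012923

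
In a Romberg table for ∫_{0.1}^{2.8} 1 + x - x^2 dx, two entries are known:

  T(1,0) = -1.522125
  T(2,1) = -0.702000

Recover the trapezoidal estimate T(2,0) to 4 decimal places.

From T(2,1) = (4·T(2,0) − T(1,0))/3, solve for T(2,0):
4·T(2,0) = 3·(-0.702000) + (-1.522125) = -3.628125
T(2,0) = -0.907031

-0.9070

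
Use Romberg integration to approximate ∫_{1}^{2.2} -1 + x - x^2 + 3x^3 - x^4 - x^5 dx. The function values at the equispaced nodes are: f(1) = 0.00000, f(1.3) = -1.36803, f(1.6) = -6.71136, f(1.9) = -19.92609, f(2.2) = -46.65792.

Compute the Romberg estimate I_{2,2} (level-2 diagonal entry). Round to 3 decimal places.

-14.514

I_{0,0} (trapezoid, 1 panel, h=1.2000): -27.99475
I_{1,0} (trapezoid, 2 panels, h=0.6000): -18.02419
I_{2,0} (trapezoid, 4 panels, h=0.3000): -15.40033
I_{1,1} = -18.02419 + (-18.02419 − (-27.99475))/3 = -14.70067
I_{2,1} = -15.40033 + (-15.40033 − (-18.02419))/3 = -14.52571
I_{2,2} = -14.52571 + (-14.52571 − (-14.70067))/15 = -14.51405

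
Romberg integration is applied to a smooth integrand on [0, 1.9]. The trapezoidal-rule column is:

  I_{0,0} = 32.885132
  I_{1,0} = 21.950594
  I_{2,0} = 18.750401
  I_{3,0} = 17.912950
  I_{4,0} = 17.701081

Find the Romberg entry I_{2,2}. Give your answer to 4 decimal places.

I_{1,1} = 21.950594 + (21.950594 − 32.885132)/3 = 18.305748
I_{2,1} = 18.750401 + (18.750401 − 21.950594)/3 = 17.683670
I_{2,2} = (16·17.683670 − 18.305748) / 15 = 17.642198

17.6422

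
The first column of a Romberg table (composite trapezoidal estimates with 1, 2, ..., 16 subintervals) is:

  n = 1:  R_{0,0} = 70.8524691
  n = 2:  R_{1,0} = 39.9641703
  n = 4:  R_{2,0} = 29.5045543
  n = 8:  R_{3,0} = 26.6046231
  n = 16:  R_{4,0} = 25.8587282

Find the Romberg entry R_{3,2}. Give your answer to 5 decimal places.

25.61264

Richardson extrapolation on the trapezoidal column (denominator 4−1=3):
R_{2,1} = 29.5045543 + (29.5045543 − 39.9641703)/3 = 26.0180156
R_{3,1} = 26.6046231 + (26.6046231 − 29.5045543)/3 = 25.6379794
R_{3,2} = (16·25.6379794 − 26.0180156) / 15 = 25.6126437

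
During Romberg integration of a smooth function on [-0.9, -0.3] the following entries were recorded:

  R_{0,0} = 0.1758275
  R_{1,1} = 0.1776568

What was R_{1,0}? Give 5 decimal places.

From R_{1,1} = (4·R_{1,0} − R_{0,0})/3, solve for R_{1,0}:
4·R_{1,0} = 3·0.1776568 + 0.1758275 = 0.7087979
R_{1,0} = 0.1771995

0.17720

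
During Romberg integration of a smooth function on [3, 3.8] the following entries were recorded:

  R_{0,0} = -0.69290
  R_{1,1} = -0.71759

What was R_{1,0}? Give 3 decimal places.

From R_{1,1} = (4·R_{1,0} − R_{0,0})/3, solve for R_{1,0}:
4·R_{1,0} = 3·(-0.71759) + (-0.69290) = -2.84567
R_{1,0} = -0.71142

-0.711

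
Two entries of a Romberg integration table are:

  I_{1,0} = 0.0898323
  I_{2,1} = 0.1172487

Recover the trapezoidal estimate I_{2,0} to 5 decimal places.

From I_{2,1} = (4·I_{2,0} − I_{1,0})/3, solve for I_{2,0}:
4·I_{2,0} = 3·0.1172487 + 0.0898323 = 0.4415784
I_{2,0} = 0.1103946

0.11039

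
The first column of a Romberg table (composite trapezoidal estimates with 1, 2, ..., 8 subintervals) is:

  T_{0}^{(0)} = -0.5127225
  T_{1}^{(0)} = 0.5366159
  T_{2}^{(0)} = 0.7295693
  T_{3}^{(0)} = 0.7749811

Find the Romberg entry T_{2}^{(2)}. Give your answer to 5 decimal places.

0.78772

Richardson extrapolation on the trapezoidal column (denominator 4−1=3):
T_{1}^{(1)} = (4·0.5366159 − (-0.5127225)) / 3 = 0.8863954
T_{2}^{(1)} = 0.7295693 + (0.7295693 − 0.5366159)/3 = 0.7938871
T_{2}^{(2)} = (16·0.7938871 − 0.8863954) / 15 = 0.7877199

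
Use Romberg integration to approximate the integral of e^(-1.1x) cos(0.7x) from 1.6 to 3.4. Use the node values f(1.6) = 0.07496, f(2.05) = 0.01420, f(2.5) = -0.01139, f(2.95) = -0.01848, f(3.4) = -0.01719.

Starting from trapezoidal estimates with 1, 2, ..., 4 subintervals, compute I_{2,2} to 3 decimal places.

0.003

I_{0,0} (trapezoid, 1 panel, h=1.8000): 0.05199
I_{1,0} (trapezoid, 2 panels, h=0.9000): 0.01575
I_{2,0} (trapezoid, 4 panels, h=0.4500): 0.00595
I_{1,1} = 0.01575 + (0.01575 − 0.05199)/3 = 0.00367
I_{2,1} = 0.00595 + (0.00595 − 0.01575)/3 = 0.00268
I_{2,2} = 0.00268 + (0.00268 − 0.00367)/15 = 0.00261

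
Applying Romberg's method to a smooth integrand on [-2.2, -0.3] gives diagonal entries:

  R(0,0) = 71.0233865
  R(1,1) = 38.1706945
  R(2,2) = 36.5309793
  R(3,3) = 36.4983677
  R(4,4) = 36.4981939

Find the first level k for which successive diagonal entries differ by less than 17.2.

k = 2

|R(1,1) − R(0,0)| = 32.8526920 ≥ 17.2
|R(2,2) − R(1,1)| = 1.6397152 < 17.2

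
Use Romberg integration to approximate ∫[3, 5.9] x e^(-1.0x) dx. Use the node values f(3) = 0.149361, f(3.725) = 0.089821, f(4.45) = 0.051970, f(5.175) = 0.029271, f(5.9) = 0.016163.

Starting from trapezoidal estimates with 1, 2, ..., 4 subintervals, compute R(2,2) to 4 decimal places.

R(0,0) (trapezoid, 1 panel, h=2.9000): 0.240010
R(1,0) (trapezoid, 2 panels, h=1.4500): 0.195361
R(2,0) (trapezoid, 4 panels, h=0.7250): 0.184022
R(1,1) = 0.195361 + (0.195361 − 0.240010)/3 = 0.180478
R(2,1) = 0.184022 + (0.184022 − 0.195361)/3 = 0.180242
R(2,2) = 0.180242 + (0.180242 − 0.180478)/15 = 0.180226

0.1802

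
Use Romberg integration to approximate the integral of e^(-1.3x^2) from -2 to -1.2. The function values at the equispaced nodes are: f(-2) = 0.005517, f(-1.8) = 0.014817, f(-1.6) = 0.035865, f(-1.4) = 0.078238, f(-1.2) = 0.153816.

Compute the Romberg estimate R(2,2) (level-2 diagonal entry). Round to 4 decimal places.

0.0402

R(0,0) (trapezoid, 1 panel, h=0.8000): 0.063733
R(1,0) (trapezoid, 2 panels, h=0.4000): 0.046213
R(2,0) (trapezoid, 4 panels, h=0.2000): 0.041717
R(1,1) = 0.046213 + (0.046213 − 0.063733)/3 = 0.040373
R(2,1) = 0.041717 + (0.041717 − 0.046213)/3 = 0.040218
R(2,2) = 0.040218 + (0.040218 − 0.040373)/15 = 0.040208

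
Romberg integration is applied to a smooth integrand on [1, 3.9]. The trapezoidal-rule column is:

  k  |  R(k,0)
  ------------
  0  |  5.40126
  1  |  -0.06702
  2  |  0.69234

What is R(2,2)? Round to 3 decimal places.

1.134

R(1,1) = -0.06702 + (-0.06702 − 5.40126)/3 = -1.88978
R(2,1) = 0.69234 + (0.69234 − (-0.06702))/3 = 0.94546
R(2,2) = 0.94546 + (0.94546 − (-1.88978))/15 = 1.13448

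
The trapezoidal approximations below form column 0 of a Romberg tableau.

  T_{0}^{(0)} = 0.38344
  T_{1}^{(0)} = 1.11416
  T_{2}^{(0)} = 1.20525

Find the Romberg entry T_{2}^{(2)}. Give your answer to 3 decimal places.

Richardson extrapolation on the trapezoidal column (denominator 4−1=3):
T_{1}^{(1)} = 1.11416 + (1.11416 − 0.38344)/3 = 1.35773
T_{2}^{(1)} = (4·1.20525 − 1.11416) / 3 = 1.23561
T_{2}^{(2)} = 1.23561 + (1.23561 − 1.35773)/15 = 1.22747
(Column j=1 coincides with Simpson's rule on the same nodes.)

1.227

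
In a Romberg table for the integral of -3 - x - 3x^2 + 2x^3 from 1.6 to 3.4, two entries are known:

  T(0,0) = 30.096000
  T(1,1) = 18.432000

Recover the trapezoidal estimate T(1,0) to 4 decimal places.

21.3480

From T(1,1) = (4·T(1,0) − T(0,0))/3, solve for T(1,0):
4·T(1,0) = 3·18.432000 + 30.096000 = 85.392000
T(1,0) = 21.348000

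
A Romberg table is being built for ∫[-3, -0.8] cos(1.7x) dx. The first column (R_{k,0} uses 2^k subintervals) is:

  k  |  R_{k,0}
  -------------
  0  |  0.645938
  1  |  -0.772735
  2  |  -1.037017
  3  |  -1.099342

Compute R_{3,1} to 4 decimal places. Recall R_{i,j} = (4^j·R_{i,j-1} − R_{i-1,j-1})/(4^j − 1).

R_{3,1} = -1.099342 + (-1.099342 − (-1.037017))/3 = -1.120117

-1.1201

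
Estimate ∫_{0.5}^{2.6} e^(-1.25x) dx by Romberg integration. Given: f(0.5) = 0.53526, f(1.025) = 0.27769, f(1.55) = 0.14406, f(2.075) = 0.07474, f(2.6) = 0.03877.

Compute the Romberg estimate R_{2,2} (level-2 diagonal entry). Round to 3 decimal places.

0.397

R_{0,0} (trapezoid, 1 panel, h=2.1000): 0.60273
R_{1,0} (trapezoid, 2 panels, h=1.0500): 0.45263
R_{2,0} (trapezoid, 4 panels, h=0.5250): 0.41134
R_{1,1} = 0.45263 + (0.45263 − 0.60273)/3 = 0.40260
R_{2,1} = 0.41134 + (0.41134 − 0.45263)/3 = 0.39758
R_{2,2} = 0.39758 + (0.39758 − 0.40260)/15 = 0.39725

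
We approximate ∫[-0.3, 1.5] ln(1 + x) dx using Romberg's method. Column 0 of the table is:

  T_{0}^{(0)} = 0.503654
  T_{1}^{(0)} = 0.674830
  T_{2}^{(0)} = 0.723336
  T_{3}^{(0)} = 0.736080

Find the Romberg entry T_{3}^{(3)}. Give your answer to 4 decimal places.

0.7404

Richardson extrapolation on the trapezoidal column (denominator 4−1=3):
T_{1}^{(1)} = 0.674830 + (0.674830 − 0.503654)/3 = 0.731889
T_{2}^{(1)} = (4·0.723336 − 0.674830) / 3 = 0.739505
T_{3}^{(1)} = 0.736080 + (0.736080 − 0.723336)/3 = 0.740328
T_{2}^{(2)} = (16·0.739505 − 0.731889) / 15 = 0.740013
T_{3}^{(2)} = 0.740328 + (0.740328 − 0.739505)/15 = 0.740383
T_{3}^{(3)} = 0.740383 + (0.740383 − 0.740013)/63 = 0.740389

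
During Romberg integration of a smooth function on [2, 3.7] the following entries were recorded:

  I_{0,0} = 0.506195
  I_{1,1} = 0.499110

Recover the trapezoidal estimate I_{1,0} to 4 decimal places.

From I_{1,1} = (4·I_{1,0} − I_{0,0})/3, solve for I_{1,0}:
4·I_{1,0} = 3·0.499110 + 0.506195 = 2.003525
I_{1,0} = 0.500881

0.5009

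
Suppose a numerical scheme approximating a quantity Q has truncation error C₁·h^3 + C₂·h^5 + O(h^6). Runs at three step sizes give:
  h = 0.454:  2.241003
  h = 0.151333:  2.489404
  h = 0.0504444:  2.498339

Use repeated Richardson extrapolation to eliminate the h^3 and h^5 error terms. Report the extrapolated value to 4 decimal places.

First eliminate the h^3 term (factor 3^3 = 27):
  B₁ = (27·2.489404 − 2.241003)/26 = 2.498958
  B₂ = (27·2.498339 − 2.489404)/26 = 2.498683
Then eliminate the h^5 term (factor 3^5 = 243):
  (243·2.498683 − 2.498958)/242 = 2.498682

2.4987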